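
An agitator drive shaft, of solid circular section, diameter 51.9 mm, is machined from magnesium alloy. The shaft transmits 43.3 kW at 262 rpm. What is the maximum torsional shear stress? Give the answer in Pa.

5.75e7 Pa

ω = 2π·262/60 = 27.44 rad/s, so T = P/ω = 43.3×10³ / 27.44 = 1578 N·m.
J = πd⁴/32 = π(0.0519)⁴/32 = 7.123×10^-7 m⁴.
τ_max = T·r/J = 1578 × 0.0260 / 7.123×10^-7 = 5.749×10^7 Pa.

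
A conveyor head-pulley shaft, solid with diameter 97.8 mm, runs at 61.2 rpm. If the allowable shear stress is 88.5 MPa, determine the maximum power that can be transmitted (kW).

J = πd⁴/32 = π(0.0978)⁴/32 = 8.982×10^-6 m⁴.
T_max = τ_allow·J/r = 8.85×10^7 × 8.982×10^-6 / 0.0489 = 16260 N·m.
ω = 2π·61.2/60 = 6.409 rad/s, so P_max = T_max·ω = 1.042×10^5 W.

104 kW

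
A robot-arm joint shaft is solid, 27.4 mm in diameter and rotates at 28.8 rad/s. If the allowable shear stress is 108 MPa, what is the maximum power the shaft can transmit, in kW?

J = πd⁴/32 = π(0.0274)⁴/32 = 5.534×10^-8 m⁴.
T_max = τ_allow·J/r = 1.08×10^8 × 5.534×10^-8 / 0.0137 = 436.2 N·m.
ω = 28.8 rad/s, so P_max = T_max·ω = 1.256×10^4 W.

12.6 kW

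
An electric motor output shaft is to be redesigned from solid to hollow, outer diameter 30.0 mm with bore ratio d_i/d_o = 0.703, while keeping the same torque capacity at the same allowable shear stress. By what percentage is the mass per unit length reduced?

Equal τ_max and T ⇒ the solid shaft needs d_s³ = d_o³(1−k⁴), so d_s = 30.0·(1−0.703⁴)^(1/3) = 27.33 mm.
Area ratio A_h/A_s = d_o²(1−k²)/d_s² = (1−k²)/(1−k⁴)^(2/3) = 0.6096.
Mass saving = 1 − 0.6096 = 39.0 %.

39.0 %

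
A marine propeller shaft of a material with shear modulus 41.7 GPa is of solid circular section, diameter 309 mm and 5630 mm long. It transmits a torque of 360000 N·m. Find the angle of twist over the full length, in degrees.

J = πd⁴/32 = π(0.309)⁴/32 = 8.950×10^-4 m⁴.
θ = T·L/(G·J) = 360000 × 5.63 / (41.7×10⁹ × 8.950×10^-4) = 0.05431 rad.

3.11°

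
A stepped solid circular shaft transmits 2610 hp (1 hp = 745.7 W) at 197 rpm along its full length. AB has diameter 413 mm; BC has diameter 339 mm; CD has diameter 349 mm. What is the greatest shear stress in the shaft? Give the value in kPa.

12300 kPa

ω = 2π·197/60 = 20.63 rad/s, so T = P/ω = 2610×745.7 / 20.63 = 94340 N·m.
Under the same torque, τ_max = 16T/(πd³) is largest where d is smallest — segment BC (d = 339 mm).
τ_max = 16·94340/(π·(0.339)³) = 1.233×10^7 Pa.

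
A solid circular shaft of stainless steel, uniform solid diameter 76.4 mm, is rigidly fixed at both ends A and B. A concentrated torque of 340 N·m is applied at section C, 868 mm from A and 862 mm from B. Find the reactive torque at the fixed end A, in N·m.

With uniform GJ and both ends fixed, compatibility θ_AC = θ_CB gives T_A·a = T_B·b, together with T_A + T_B = T₀.
T_A = T₀·b/(a+b) = 340.0·862/1730 = 169.4 N·m; T_B = 170.6 N·m.

169 N·m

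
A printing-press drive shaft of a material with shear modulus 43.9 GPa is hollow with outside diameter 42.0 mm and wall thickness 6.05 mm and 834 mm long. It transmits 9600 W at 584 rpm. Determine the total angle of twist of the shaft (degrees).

0.753°

ω = 2π·584/60 = 61.16 rad/s, so T = P/ω = 9600 / 61.16 = 157.0 N·m.
J = π(d_o⁴ − d_i⁴)/32 = π(0.0420⁴ − 0.0299⁴)/32 = 2.270×10^-7 m⁴.
θ = T·L/(G·J) = 157.0 × 0.834 / (43.9×10⁹ × 2.270×10^-7) = 0.01314 rad.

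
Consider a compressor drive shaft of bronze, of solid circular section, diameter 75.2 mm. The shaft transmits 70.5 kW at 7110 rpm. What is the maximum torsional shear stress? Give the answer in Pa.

1.13e6 Pa

ω = 2π·7110/60 = 744.6 rad/s, so T = P/ω = 70.5×10³ / 744.6 = 94.69 N·m.
J = πd⁴/32 = π(0.0752)⁴/32 = 3.140×10^-6 m⁴.
τ_max = T·r/J = 94.69 × 0.0376 / 3.140×10^-6 = 1.134×10^6 Pa.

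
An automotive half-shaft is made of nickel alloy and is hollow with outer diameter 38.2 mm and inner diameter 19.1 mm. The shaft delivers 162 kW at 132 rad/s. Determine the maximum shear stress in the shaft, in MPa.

120 MPa

ω = 132 rad/s, so T = P/ω = 162×10³ / 132.0 = 1227 N·m.
J = π(d_o⁴ − d_i⁴)/32 = π(0.0382⁴ − 0.0191⁴)/32 = 1.960×10^-7 m⁴.
τ_max = T·r/J = 1227 × 0.0191 / 1.960×10^-7 = 1.196×10^8 Pa.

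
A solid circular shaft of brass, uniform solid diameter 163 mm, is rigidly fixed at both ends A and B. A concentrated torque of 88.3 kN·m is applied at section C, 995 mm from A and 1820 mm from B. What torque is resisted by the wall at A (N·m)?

With uniform GJ and both ends fixed, compatibility θ_AC = θ_CB gives T_A·a = T_B·b, together with T_A + T_B = T₀.
T_A = T₀·b/(a+b) = 88300·1820/2815 = 57090 N·m; T_B = 31210 N·m.

57100 N·m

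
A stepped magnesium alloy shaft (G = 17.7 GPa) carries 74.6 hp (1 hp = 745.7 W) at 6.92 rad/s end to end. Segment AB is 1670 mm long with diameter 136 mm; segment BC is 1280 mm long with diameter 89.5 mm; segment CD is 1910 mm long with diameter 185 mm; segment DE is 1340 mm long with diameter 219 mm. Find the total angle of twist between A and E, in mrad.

ω = 6.92 rad/s, so T = P/ω = 74.6×745.7 / 6.920 = 8039 N·m.
J_AB = π(0.136)⁴/32 = 3.36×10^-5 m⁴; J_BC = π(0.0895)⁴/32 = 6.30×10^-6 m⁴; J_CD = π(0.185)⁴/32 = 1.15×10^-4 m⁴; J_DE = π(0.219)⁴/32 = 2.26×10^-4 m⁴.
θ = (T/G)·Σ L_i/J_i = (8039/17.7×10⁹)·(1.67/3.36×10^-5 + 1.28/6.30×10^-6 + 1.91/1.15×10^-4 + 1.34/2.26×10^-4) = 0.1251 rad.

125 mrad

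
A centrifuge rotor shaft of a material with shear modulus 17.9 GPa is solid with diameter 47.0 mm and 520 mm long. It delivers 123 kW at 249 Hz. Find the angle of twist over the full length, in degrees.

ω = 2π·249 = 1565 rad/s, so T = P/ω = 123×10³ / 1565 = 78.62 N·m.
J = πd⁴/32 = π(0.0470)⁴/32 = 4.791×10^-7 m⁴.
θ = T·L/(G·J) = 78.62 × 0.520 / (17.9×10⁹ × 4.791×10^-7) = 4.767×10^-3 rad.

0.273°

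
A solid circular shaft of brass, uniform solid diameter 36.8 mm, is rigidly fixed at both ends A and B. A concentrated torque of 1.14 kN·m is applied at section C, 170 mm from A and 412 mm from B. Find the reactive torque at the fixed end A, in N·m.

807 N·m

With uniform GJ and both ends fixed, compatibility θ_AC = θ_CB gives T_A·a = T_B·b, together with T_A + T_B = T₀.
T_A = T₀·b/(a+b) = 1140·412/582.0 = 807.0 N·m; T_B = 333.0 N·m.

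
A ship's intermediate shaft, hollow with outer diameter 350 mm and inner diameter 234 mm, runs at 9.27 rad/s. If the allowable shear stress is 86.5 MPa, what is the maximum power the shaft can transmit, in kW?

J = π(d_o⁴ − d_i⁴)/32 = π(0.350⁴ − 0.234⁴)/32 = 1.179×10^-3 m⁴.
T_max = τ_allow·J/r = 8.65×10^7 × 1.179×10^-3 / 0.175 = 582700 N·m.
ω = 9.27 rad/s, so P_max = T_max·ω = 5.402×10^6 W.

5400 kW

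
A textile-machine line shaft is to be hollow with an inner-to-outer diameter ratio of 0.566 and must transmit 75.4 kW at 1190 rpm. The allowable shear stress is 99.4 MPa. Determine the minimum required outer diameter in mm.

32.6 mm

ω = 2π·1190/60 = 124.6 rad/s, so T = P/ω = 75.4×10³ / 124.6 = 605.1 N·m.
For a hollow shaft with d_i/d_o = 0.566: τ_max = 16T/(π d_o³ (1−k⁴)), so d_o = [16T/(π τ_allow (1−k⁴))]^(1/3) = [16·605.1/(π·9.94×10^7·0.8974)]^(1/3) = 0.03257 m.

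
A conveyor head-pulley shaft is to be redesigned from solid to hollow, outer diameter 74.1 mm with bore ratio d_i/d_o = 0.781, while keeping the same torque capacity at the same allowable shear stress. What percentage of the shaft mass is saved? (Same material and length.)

46.8 %

Equal τ_max and T ⇒ the solid shaft needs d_s³ = d_o³(1−k⁴), so d_s = 74.1·(1−0.781⁴)^(1/3) = 63.45 mm.
Area ratio A_h/A_s = d_o²(1−k²)/d_s² = (1−k²)/(1−k⁴)^(2/3) = 0.5319.
Mass saving = 1 − 0.5319 = 46.8 %.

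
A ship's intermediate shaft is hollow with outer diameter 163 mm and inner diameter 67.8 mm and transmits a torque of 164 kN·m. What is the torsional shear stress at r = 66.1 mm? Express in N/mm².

161 N/mm²

J = π(d_o⁴ − d_i⁴)/32 = π(0.163⁴ − 0.0678⁴)/32 = 6.723×10^-5 m⁴.
Shear stress varies linearly with radius: τ = T·r/J = 164000 × 0.0661 / 6.723×10^-5 = 1.612×10^8 Pa.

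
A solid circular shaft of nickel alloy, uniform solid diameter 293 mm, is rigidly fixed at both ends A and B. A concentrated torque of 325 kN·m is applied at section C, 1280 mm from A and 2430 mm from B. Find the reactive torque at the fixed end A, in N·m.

213000 N·m

With uniform GJ and both ends fixed, compatibility θ_AC = θ_CB gives T_A·a = T_B·b, together with T_A + T_B = T₀.
T_A = T₀·b/(a+b) = 325000·2430/3710 = 212900 N·m; T_B = 112100 N·m.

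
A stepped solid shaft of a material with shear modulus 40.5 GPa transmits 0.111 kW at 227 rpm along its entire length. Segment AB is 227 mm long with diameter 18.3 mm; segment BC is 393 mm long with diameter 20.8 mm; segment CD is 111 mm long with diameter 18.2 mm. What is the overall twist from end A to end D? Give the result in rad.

ω = 2π·227/60 = 23.77 rad/s, so T = P/ω = 0.111×10³ / 23.77 = 4.669 N·m.
J_AB = π(0.0183)⁴/32 = 1.10×10^-8 m⁴; J_BC = π(0.0208)⁴/32 = 1.84×10^-8 m⁴; J_CD = π(0.0182)⁴/32 = 1.08×10^-8 m⁴.
θ = (T/G)·Σ L_i/J_i = (4.669/40.5×10⁹)·(0.227/1.10×10^-8 + 0.393/1.84×10^-8 + 0.111/1.08×10^-8) = 6.031×10^-3 rad.

0.00603 rad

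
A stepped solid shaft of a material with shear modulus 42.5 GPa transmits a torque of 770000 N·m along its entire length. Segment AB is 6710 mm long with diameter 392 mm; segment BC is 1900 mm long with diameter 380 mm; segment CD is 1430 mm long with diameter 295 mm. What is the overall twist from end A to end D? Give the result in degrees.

5.96°

J_AB = π(0.392)⁴/32 = 2.32×10^-3 m⁴; J_BC = π(0.380)⁴/32 = 2.05×10^-3 m⁴; J_CD = π(0.295)⁴/32 = 7.44×10^-4 m⁴.
θ = (T/G)·Σ L_i/J_i = (770000/42.5×10⁹)·(6.71/2.32×10^-3 + 1.90/2.05×10^-3 + 1.43/7.44×10^-4) = 0.1041 rad.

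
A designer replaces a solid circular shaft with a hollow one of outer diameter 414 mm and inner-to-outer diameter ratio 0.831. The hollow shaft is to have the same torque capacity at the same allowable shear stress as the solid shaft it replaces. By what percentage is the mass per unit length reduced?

Equal τ_max and T ⇒ the solid shaft needs d_s³ = d_o³(1−k⁴), so d_s = 414·(1−0.831⁴)^(1/3) = 333.6 mm.
Area ratio A_h/A_s = d_o²(1−k²)/d_s² = (1−k²)/(1−k⁴)^(2/3) = 0.4766.
Mass saving = 1 − 0.4766 = 52.3 %.

52.3 %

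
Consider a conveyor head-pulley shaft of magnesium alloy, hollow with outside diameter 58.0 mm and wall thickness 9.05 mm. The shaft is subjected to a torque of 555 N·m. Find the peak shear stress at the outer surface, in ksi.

2.71 ksi

J = π(d_o⁴ − d_i⁴)/32 = π(0.0580⁴ − 0.0399⁴)/32 = 8.622×10^-7 m⁴.
τ_max = T·r/J = 555.0 × 0.0290 / 8.622×10^-7 = 1.867×10^7 Pa.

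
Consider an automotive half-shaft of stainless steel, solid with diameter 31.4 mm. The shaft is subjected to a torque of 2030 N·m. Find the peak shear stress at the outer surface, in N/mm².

J = πd⁴/32 = π(0.0314)⁴/32 = 9.544×10^-8 m⁴.
τ_max = T·r/J = 2030 × 0.0157 / 9.544×10^-8 = 3.339×10^8 Pa.

334 N/mm²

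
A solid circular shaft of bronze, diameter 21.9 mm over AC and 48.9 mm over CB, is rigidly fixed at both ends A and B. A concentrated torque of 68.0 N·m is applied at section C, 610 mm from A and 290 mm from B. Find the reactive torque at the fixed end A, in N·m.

1.28 N·m

Compatibility: T_A·a/J_AC = T_B·b/J_CB with T_A + T_B = T₀.
J_AC = 2.26×10^-8 m⁴, J_CB = 5.61×10^-7 m⁴, so T_A = T₀·(J_AC/a)/((J_AC/a)+(J_CB/b)) = 1.276 N·m, T_B = 66.72 N·m.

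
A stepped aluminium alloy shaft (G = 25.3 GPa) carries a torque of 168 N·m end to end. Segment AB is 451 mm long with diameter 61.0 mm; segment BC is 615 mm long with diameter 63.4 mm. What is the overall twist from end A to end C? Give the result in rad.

0.00478 rad

J_AB = π(0.0610)⁴/32 = 1.36×10^-6 m⁴; J_BC = π(0.0634)⁴/32 = 1.59×10^-6 m⁴.
θ = (T/G)·Σ L_i/J_i = (168.0/25.3×10⁹)·(0.451/1.36×10^-6 + 0.615/1.59×10^-6) = 4.778×10^-3 rad.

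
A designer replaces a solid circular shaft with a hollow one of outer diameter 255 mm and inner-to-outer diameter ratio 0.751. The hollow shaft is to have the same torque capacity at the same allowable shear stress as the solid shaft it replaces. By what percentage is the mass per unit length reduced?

Equal τ_max and T ⇒ the solid shaft needs d_s³ = d_o³(1−k⁴), so d_s = 255·(1−0.751⁴)^(1/3) = 224.4 mm.
Area ratio A_h/A_s = d_o²(1−k²)/d_s² = (1−k²)/(1−k⁴)^(2/3) = 0.5628.
Mass saving = 1 − 0.5628 = 43.7 %.

43.7 %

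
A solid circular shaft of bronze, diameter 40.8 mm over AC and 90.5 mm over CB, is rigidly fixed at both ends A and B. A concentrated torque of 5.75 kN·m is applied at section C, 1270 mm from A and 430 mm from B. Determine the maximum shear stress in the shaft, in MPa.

39.0 MPa

Compatibility: T_A·a/J_AC = T_B·b/J_CB with T_A + T_B = T₀.
J_AC = 2.72×10^-7 m⁴, J_CB = 6.59×10^-6 m⁴, so T_A = T₀·(J_AC/a)/((J_AC/a)+(J_CB/b)) = 79.31 N·m, T_B = 5671 N·m.
τ in each portion: τ_AC = 5.95×10^6 Pa, τ_CB = 3.90×10^7 Pa; maximum is in CB.
τ_max = T_CB·r/J = 5671·0.0452/6.59×10^-6 = 3.896×10^7 Pa.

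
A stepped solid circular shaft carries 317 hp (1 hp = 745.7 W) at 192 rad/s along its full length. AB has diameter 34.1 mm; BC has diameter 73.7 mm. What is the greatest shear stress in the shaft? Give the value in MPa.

ω = 192 rad/s, so T = P/ω = 317×745.7 / 192.0 = 1231 N·m.
Under the same torque, τ_max = 16T/(πd³) is largest where d is smallest — segment AB (d = 34.1 mm).
τ_max = 16·1231/(π·(0.0341)³) = 1.581×10^8 Pa.

158 MPa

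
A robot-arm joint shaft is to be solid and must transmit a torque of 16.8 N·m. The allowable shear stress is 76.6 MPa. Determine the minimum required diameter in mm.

For a solid shaft τ_max = 16T/(πd³), so d = (16T/(π τ_allow))^(1/3) = (16·16.80/(π·7.66×10^7))^(1/3) = 0.01038 m.

10.4 mm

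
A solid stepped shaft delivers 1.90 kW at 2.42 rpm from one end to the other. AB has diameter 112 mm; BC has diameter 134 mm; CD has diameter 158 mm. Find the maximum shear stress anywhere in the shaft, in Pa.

2.72e7 Pa

ω = 2π·2.42/60 = 0.2534 rad/s, so T = P/ω = 1.90×10³ / 0.2534 = 7497 N·m.
Under the same torque, τ_max = 16T/(πd³) is largest where d is smallest — segment AB (d = 112 mm).
τ_max = 16·7497/(π·(0.112)³) = 2.718×10^7 Pa.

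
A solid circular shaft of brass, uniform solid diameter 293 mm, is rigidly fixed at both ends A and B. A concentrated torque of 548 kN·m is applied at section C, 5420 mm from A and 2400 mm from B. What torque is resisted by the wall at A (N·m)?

168000 N·m

With uniform GJ and both ends fixed, compatibility θ_AC = θ_CB gives T_A·a = T_B·b, together with T_A + T_B = T₀.
T_A = T₀·b/(a+b) = 548000·2400/7820 = 168200 N·m; T_B = 379800 N·m.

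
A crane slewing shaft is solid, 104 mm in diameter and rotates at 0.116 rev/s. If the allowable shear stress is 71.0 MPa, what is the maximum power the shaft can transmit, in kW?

J = πd⁴/32 = π(0.104)⁴/32 = 1.149×10^-5 m⁴.
T_max = τ_allow·J/r = 7.10×10^7 × 1.149×10^-5 / 0.0520 = 15680 N·m.
ω = 2π·0.116 = 0.7288 rad/s, so P_max = T_max·ω = 1.143×10^4 W.

11.4 kW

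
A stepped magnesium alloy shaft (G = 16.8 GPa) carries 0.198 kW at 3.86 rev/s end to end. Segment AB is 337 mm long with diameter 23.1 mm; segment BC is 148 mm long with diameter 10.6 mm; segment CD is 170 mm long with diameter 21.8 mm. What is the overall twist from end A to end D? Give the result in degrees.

ω = 2π·3.86 = 24.25 rad/s, so T = P/ω = 0.198×10³ / 24.25 = 8.164 N·m.
J_AB = π(0.0231)⁴/32 = 2.80×10^-8 m⁴; J_BC = π(0.0106)⁴/32 = 1.24×10^-9 m⁴; J_CD = π(0.0218)⁴/32 = 2.22×10^-8 m⁴.
θ = (T/G)·Σ L_i/J_i = (8.164/16.8×10⁹)·(0.337/2.80×10^-8 + 0.148/1.24×10^-9 + 0.170/2.22×10^-8) = 0.06761 rad.

3.87°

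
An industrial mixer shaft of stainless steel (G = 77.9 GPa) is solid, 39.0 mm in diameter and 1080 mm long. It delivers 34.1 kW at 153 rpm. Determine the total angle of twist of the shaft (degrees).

ω = 2π·153/60 = 16.02 rad/s, so T = P/ω = 34.1×10³ / 16.02 = 2128 N·m.
J = πd⁴/32 = π(0.0390)⁴/32 = 2.271×10^-7 m⁴.
θ = T·L/(G·J) = 2128 × 1.08 / (77.9×10⁹ × 2.271×10^-7) = 0.1299 rad.

7.44°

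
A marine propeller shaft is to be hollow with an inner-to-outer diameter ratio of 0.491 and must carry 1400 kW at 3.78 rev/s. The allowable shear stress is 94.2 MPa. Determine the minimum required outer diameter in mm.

ω = 2π·3.78 = 23.75 rad/s, so T = P/ω = 1400×10³ / 23.75 = 58950 N·m.
For a hollow shaft with d_i/d_o = 0.491: τ_max = 16T/(π d_o³ (1−k⁴)), so d_o = [16T/(π τ_allow (1−k⁴))]^(1/3) = [16·58950/(π·9.42×10^7·0.9419)]^(1/3) = 0.1501 m.

150 mm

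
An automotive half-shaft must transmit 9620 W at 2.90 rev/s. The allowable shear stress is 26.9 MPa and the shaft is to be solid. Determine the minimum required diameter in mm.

ω = 2π·2.90 = 18.22 rad/s, so T = P/ω = 9620 / 18.22 = 528.0 N·m.
For a solid shaft τ_max = 16T/(πd³), so d = (16T/(π τ_allow))^(1/3) = (16·528.0/(π·2.69×10^7))^(1/3) = 0.04641 m.

46.4 mm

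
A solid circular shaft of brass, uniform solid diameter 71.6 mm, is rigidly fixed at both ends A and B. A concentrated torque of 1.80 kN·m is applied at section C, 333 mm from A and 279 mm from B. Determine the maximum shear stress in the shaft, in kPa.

With uniform GJ and both ends fixed, compatibility θ_AC = θ_CB gives T_A·a = T_B·b, together with T_A + T_B = T₀.
T_A = T₀·b/(a+b) = 1800·279/612.0 = 820.6 N·m; T_B = 979.4 N·m.
τ in each portion: τ_AC = 1.14×10^7 Pa, τ_CB = 1.36×10^7 Pa; maximum is in CB.
τ_max = T_CB·r/J = 979.4·0.0358/2.58×10^-6 = 1.359×10^7 Pa.

13600 kPa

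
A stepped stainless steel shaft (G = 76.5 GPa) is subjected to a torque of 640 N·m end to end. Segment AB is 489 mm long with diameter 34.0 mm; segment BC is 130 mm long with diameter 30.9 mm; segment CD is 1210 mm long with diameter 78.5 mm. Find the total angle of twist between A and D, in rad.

0.0460 rad

J_AB = π(0.0340)⁴/32 = 1.31×10^-7 m⁴; J_BC = π(0.0309)⁴/32 = 8.95×10^-8 m⁴; J_CD = π(0.0785)⁴/32 = 3.73×10^-6 m⁴.
θ = (T/G)·Σ L_i/J_i = (640.0/76.5×10⁹)·(0.489/1.31×10^-7 + 0.130/8.95×10^-8 + 1.21/3.73×10^-6) = 0.04605 rad.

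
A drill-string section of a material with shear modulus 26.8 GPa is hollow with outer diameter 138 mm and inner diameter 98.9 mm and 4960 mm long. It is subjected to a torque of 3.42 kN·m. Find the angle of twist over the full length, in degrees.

1.38°

J = π(d_o⁴ − d_i⁴)/32 = π(0.138⁴ − 0.0989⁴)/32 = 2.621×10^-5 m⁴.
θ = T·L/(G·J) = 3420 × 4.96 / (26.8×10⁹ × 2.621×10^-5) = 0.02415 rad.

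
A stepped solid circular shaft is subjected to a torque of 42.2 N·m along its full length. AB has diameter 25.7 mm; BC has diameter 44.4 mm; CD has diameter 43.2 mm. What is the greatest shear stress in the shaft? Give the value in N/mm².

Under the same torque, τ_max = 16T/(πd³) is largest where d is smallest — segment AB (d = 25.7 mm).
τ_max = 16·42.20/(π·(0.0257)³) = 1.266×10^7 Pa.

12.7 N/mm²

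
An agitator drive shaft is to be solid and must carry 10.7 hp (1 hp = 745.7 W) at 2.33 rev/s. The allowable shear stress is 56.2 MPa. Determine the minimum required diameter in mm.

36.7 mm

ω = 2π·2.33 = 14.64 rad/s, so T = P/ω = 10.7×745.7 / 14.64 = 545.0 N·m.
For a solid shaft τ_max = 16T/(πd³), so d = (16T/(π τ_allow))^(1/3) = (16·545.0/(π·5.62×10^7))^(1/3) = 0.03669 m.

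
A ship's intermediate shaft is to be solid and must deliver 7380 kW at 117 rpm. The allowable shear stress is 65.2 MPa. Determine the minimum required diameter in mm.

361 mm

ω = 2π·117/60 = 12.25 rad/s, so T = P/ω = 7380×10³ / 12.25 = 602300 N·m.
For a solid shaft τ_max = 16T/(πd³), so d = (16T/(π τ_allow))^(1/3) = (16·602300/(π·6.52×10^7))^(1/3) = 0.3610 m.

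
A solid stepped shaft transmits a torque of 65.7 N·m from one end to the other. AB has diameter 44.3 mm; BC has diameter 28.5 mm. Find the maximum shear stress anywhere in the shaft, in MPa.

14.5 MPa

Under the same torque, τ_max = 16T/(πd³) is largest where d is smallest — segment BC (d = 28.5 mm).
τ_max = 16·65.70/(π·(0.0285)³) = 1.445×10^7 Pa.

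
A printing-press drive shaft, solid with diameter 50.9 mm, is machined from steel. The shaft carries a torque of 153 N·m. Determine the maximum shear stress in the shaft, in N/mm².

J = πd⁴/32 = π(0.0509)⁴/32 = 6.590×10^-7 m⁴.
τ_max = T·r/J = 153.0 × 0.0255 / 6.590×10^-7 = 5.909×10^6 Pa.

5.91 N/mm²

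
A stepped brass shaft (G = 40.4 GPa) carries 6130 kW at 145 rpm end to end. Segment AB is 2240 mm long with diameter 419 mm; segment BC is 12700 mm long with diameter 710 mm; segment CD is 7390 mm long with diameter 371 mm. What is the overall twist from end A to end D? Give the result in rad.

ω = 2π·145/60 = 15.18 rad/s, so T = P/ω = 6130×10³ / 15.18 = 403700 N·m.
J_AB = π(0.419)⁴/32 = 3.03×10^-3 m⁴; J_BC = π(0.710)⁴/32 = 0.0249 m⁴; J_CD = π(0.371)⁴/32 = 1.86×10^-3 m⁴.
θ = (T/G)·Σ L_i/J_i = (403700/40.4×10⁹)·(2.24/3.03×10^-3 + 12.7/0.0249 + 7.39/1.86×10^-3) = 0.05219 rad.

0.0522 rad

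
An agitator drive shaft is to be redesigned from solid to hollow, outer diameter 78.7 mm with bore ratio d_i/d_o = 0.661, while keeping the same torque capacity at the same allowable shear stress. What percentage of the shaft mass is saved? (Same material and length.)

35.2 %

Equal τ_max and T ⇒ the solid shaft needs d_s³ = d_o³(1−k⁴), so d_s = 78.7·(1−0.661⁴)^(1/3) = 73.33 mm.
Area ratio A_h/A_s = d_o²(1−k²)/d_s² = (1−k²)/(1−k⁴)^(2/3) = 0.6485.
Mass saving = 1 − 0.6485 = 35.2 %.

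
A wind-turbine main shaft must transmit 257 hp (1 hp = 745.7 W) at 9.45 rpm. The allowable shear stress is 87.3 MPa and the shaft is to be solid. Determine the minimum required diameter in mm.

224 mm

ω = 2π·9.45/60 = 0.9896 rad/s, so T = P/ω = 257×745.7 / 0.9896 = 193700 N·m.
For a solid shaft τ_max = 16T/(πd³), so d = (16T/(π τ_allow))^(1/3) = (16·193700/(π·8.73×10^7))^(1/3) = 0.2244 m.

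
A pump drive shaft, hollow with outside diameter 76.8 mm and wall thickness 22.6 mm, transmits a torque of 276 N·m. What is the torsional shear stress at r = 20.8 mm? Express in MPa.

J = π(d_o⁴ − d_i⁴)/32 = π(0.0768⁴ − 0.0316⁴)/32 = 3.318×10^-6 m⁴.
Shear stress varies linearly with radius: τ = T·r/J = 276.0 × 0.0208 / 3.318×10^-6 = 1.730×10^6 Pa.

1.73 MPa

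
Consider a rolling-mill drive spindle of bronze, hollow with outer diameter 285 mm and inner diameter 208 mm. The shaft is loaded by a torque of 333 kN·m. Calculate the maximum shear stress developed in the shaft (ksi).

J = π(d_o⁴ − d_i⁴)/32 = π(0.285⁴ − 0.208⁴)/32 = 4.639×10^-4 m⁴.
τ_max = T·r/J = 333000 × 0.142 / 4.639×10^-4 = 1.023×10^8 Pa.

14.8 ksi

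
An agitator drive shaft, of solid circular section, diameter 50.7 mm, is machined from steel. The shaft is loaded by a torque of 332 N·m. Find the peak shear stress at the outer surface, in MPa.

13.0 MPa

J = πd⁴/32 = π(0.0507)⁴/32 = 6.487×10^-7 m⁴.
τ_max = T·r/J = 332.0 × 0.0254 / 6.487×10^-7 = 1.297×10^7 Pa.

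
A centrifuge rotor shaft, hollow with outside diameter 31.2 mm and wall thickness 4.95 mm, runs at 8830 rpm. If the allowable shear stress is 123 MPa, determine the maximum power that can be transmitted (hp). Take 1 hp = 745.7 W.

J = π(d_o⁴ − d_i⁴)/32 = π(0.0312⁴ − 0.0213⁴)/32 = 7.282×10^-8 m⁴.
T_max = τ_allow·J/r = 1.23×10^8 × 7.282×10^-8 / 0.0156 = 574.2 N·m.
ω = 2π·8830/60 = 924.7 rad/s, so P_max = T_max·ω = 5.309×10^5 W.

712 hp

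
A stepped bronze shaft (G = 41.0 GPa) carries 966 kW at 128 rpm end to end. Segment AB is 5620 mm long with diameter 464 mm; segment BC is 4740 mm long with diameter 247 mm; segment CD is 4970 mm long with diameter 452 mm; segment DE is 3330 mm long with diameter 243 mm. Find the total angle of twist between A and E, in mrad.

ω = 2π·128/60 = 13.40 rad/s, so T = P/ω = 966×10³ / 13.40 = 72070 N·m.
J_AB = π(0.464)⁴/32 = 4.55×10^-3 m⁴; J_BC = π(0.247)⁴/32 = 3.65×10^-4 m⁴; J_CD = π(0.452)⁴/32 = 4.10×10^-3 m⁴; J_DE = π(0.243)⁴/32 = 3.42×10^-4 m⁴.
θ = (T/G)·Σ L_i/J_i = (72070/41.0×10⁹)·(5.62/4.55×10^-3 + 4.74/3.65×10^-4 + 4.97/4.10×10^-3 + 3.33/3.42×10^-4) = 0.04420 rad.

44.2 mrad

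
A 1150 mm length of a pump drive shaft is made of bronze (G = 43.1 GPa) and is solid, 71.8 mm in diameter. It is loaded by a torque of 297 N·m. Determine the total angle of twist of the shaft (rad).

0.00304 rad

J = πd⁴/32 = π(0.0718)⁴/32 = 2.609×10^-6 m⁴.
θ = T·L/(G·J) = 297.0 × 1.15 / (43.1×10⁹ × 2.609×10^-6) = 3.037×10^-3 rad.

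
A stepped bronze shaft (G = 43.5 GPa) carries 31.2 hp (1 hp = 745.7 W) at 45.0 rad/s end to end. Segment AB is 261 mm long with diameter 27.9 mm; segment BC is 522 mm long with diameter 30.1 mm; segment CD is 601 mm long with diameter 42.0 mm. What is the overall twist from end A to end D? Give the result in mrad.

153 mrad

ω = 45.0 rad/s, so T = P/ω = 31.2×745.7 / 45.00 = 517.0 N·m.
J_AB = π(0.0279)⁴/32 = 5.95×10^-8 m⁴; J_BC = π(0.0301)⁴/32 = 8.06×10^-8 m⁴; J_CD = π(0.0420)⁴/32 = 3.05×10^-7 m⁴.
θ = (T/G)·Σ L_i/J_i = (517.0/43.5×10⁹)·(0.261/5.95×10^-8 + 0.522/8.06×10^-8 + 0.601/3.05×10^-7) = 0.1525 rad.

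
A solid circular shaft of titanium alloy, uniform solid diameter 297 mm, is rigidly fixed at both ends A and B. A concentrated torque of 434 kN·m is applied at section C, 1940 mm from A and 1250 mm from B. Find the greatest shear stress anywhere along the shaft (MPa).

51.3 MPa

With uniform GJ and both ends fixed, compatibility θ_AC = θ_CB gives T_A·a = T_B·b, together with T_A + T_B = T₀.
T_A = T₀·b/(a+b) = 434000·1250/3190 = 170100 N·m; T_B = 263900 N·m.
τ in each portion: τ_AC = 3.31×10^7 Pa, τ_CB = 5.13×10^7 Pa; maximum is in CB.
τ_max = T_CB·r/J = 263900·0.148/7.64×10^-4 = 5.131×10^7 Pa.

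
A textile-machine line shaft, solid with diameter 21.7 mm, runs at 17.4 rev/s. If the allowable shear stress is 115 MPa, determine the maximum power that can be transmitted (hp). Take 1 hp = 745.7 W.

J = πd⁴/32 = π(0.0217)⁴/32 = 2.177×10^-8 m⁴.
T_max = τ_allow·J/r = 1.15×10^8 × 2.177×10^-8 / 0.0109 = 230.7 N·m.
ω = 2π·17.4 = 109.3 rad/s, so P_max = T_max·ω = 2.523×10^4 W.

33.8 hp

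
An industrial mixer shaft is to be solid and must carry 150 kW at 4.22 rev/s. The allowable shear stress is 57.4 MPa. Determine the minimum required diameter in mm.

ω = 2π·4.22 = 26.52 rad/s, so T = P/ω = 150×10³ / 26.52 = 5657 N·m.
For a solid shaft τ_max = 16T/(πd³), so d = (16T/(π τ_allow))^(1/3) = (16·5657/(π·5.74×10^7))^(1/3) = 0.07947 m.

79.5 mm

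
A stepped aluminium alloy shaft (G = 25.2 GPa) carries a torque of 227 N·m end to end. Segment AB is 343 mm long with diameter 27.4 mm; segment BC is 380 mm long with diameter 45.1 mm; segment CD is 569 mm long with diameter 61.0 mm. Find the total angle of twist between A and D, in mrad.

J_AB = π(0.0274)⁴/32 = 5.53×10^-8 m⁴; J_BC = π(0.0451)⁴/32 = 4.06×10^-7 m⁴; J_CD = π(0.0610)⁴/32 = 1.36×10^-6 m⁴.
θ = (T/G)·Σ L_i/J_i = (227.0/25.2×10⁹)·(0.343/5.53×10^-8 + 0.380/4.06×10^-7 + 0.569/1.36×10^-6) = 0.06803 rad.

68.0 mrad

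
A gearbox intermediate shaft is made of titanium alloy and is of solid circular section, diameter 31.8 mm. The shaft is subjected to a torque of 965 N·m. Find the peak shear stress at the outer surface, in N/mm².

J = πd⁴/32 = π(0.0318)⁴/32 = 1.004×10^-7 m⁴.
τ_max = T·r/J = 965.0 × 0.0159 / 1.004×10^-7 = 1.528×10^8 Pa.

153 N/mm²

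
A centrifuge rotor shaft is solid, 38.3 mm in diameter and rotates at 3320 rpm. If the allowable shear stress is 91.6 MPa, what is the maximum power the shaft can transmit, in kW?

351 kW

J = πd⁴/32 = π(0.0383)⁴/32 = 2.112×10^-7 m⁴.
T_max = τ_allow·J/r = 9.16×10^7 × 2.112×10^-7 / 0.0191 = 1010 N·m.
ω = 2π·3320/60 = 347.7 rad/s, so P_max = T_max·ω = 3.513×10^5 W.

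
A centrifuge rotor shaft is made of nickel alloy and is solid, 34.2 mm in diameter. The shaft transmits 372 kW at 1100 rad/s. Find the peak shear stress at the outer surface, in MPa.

43.1 MPa

ω = 1100 rad/s, so T = P/ω = 372×10³ / 1100 = 338.2 N·m.
J = πd⁴/32 = π(0.0342)⁴/32 = 1.343×10^-7 m⁴.
τ_max = T·r/J = 338.2 × 0.0171 / 1.343×10^-7 = 4.306×10^7 Pa.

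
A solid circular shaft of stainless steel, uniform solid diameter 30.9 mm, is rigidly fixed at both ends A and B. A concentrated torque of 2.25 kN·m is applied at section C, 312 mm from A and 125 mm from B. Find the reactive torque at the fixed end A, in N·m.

With uniform GJ and both ends fixed, compatibility θ_AC = θ_CB gives T_A·a = T_B·b, together with T_A + T_B = T₀.
T_A = T₀·b/(a+b) = 2250·125/437.0 = 643.6 N·m; T_B = 1606 N·m.

644 N·m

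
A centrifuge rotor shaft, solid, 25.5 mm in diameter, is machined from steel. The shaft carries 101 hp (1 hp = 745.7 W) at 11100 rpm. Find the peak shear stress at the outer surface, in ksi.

ω = 2π·11100/60 = 1162 rad/s, so T = P/ω = 101×745.7 / 1162 = 64.79 N·m.
J = πd⁴/32 = π(0.0255)⁴/32 = 4.151×10^-8 m⁴.
τ_max = T·r/J = 64.79 × 0.0127 / 4.151×10^-8 = 1.990×10^7 Pa.

2.89 ksi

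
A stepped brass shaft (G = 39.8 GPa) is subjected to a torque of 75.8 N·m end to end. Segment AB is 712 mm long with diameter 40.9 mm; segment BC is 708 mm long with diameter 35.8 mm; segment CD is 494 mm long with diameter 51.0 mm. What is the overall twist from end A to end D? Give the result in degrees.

J_AB = π(0.0409)⁴/32 = 2.75×10^-7 m⁴; J_BC = π(0.0358)⁴/32 = 1.61×10^-7 m⁴; J_CD = π(0.0510)⁴/32 = 6.64×10^-7 m⁴.
θ = (T/G)·Σ L_i/J_i = (75.80/39.8×10⁹)·(0.712/2.75×10^-7 + 0.708/1.61×10^-7 + 0.494/6.64×10^-7) = 0.01471 rad.

0.843°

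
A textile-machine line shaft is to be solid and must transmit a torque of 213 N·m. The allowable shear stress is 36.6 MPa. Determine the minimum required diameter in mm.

30.9 mm

For a solid shaft τ_max = 16T/(πd³), so d = (16T/(π τ_allow))^(1/3) = (16·213.0/(π·3.66×10^7))^(1/3) = 0.03095 m.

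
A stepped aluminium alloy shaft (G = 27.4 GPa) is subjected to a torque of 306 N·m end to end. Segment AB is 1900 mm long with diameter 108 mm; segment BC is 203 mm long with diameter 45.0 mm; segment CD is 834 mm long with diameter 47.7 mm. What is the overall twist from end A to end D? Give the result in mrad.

J_AB = π(0.108)⁴/32 = 1.34×10^-5 m⁴; J_BC = π(0.0450)⁴/32 = 4.03×10^-7 m⁴; J_CD = π(0.0477)⁴/32 = 5.08×10^-7 m⁴.
θ = (T/G)·Σ L_i/J_i = (306.0/27.4×10⁹)·(1.90/1.34×10^-5 + 0.203/4.03×10^-7 + 0.834/5.08×10^-7) = 0.02555 rad.

25.5 mrad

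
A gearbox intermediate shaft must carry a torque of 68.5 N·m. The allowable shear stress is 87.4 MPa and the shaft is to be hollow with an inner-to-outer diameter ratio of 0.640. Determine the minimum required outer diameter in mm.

16.9 mm

For a hollow shaft with d_i/d_o = 0.640: τ_max = 16T/(π d_o³ (1−k⁴)), so d_o = [16T/(π τ_allow (1−k⁴))]^(1/3) = [16·68.50/(π·8.74×10^7·0.8322)]^(1/3) = 0.01686 m.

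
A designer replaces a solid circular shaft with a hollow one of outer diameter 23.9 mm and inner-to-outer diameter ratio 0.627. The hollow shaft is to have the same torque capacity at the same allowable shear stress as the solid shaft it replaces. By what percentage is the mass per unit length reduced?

32.1 %

Equal τ_max and T ⇒ the solid shaft needs d_s³ = d_o³(1−k⁴), so d_s = 23.9·(1−0.627⁴)^(1/3) = 22.60 mm.
Area ratio A_h/A_s = d_o²(1−k²)/d_s² = (1−k²)/(1−k⁴)^(2/3) = 0.6787.
Mass saving = 1 − 0.6787 = 32.1 %.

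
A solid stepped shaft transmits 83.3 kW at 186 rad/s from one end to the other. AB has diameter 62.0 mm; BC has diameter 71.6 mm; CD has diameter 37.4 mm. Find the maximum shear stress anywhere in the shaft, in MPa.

ω = 186 rad/s, so T = P/ω = 83.3×10³ / 186.0 = 447.8 N·m.
Under the same torque, τ_max = 16T/(πd³) is largest where d is smallest — segment CD (d = 37.4 mm).
τ_max = 16·447.8/(π·(0.0374)³) = 4.360×10^7 Pa.

43.6 MPa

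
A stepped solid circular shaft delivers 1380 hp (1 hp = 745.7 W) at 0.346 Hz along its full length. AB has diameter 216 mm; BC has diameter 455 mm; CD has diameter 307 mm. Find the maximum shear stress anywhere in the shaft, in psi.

34700 psi

ω = 2π·0.346 = 2.174 rad/s, so T = P/ω = 1380×745.7 / 2.174 = 473400 N·m.
Under the same torque, τ_max = 16T/(πd³) is largest where d is smallest — segment AB (d = 216 mm).
τ_max = 16·473400/(π·(0.216)³) = 2.392×10^8 Pa.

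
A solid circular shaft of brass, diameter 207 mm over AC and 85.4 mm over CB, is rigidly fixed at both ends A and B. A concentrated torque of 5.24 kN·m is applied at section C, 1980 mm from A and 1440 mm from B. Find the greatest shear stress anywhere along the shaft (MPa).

Compatibility: T_A·a/J_AC = T_B·b/J_CB with T_A + T_B = T₀.
J_AC = 1.80×10^-4 m⁴, J_CB = 5.22×10^-6 m⁴, so T_A = T₀·(J_AC/a)/((J_AC/a)+(J_CB/b)) = 5039 N·m, T_B = 200.7 N·m.
τ in each portion: τ_AC = 2.89×10^6 Pa, τ_CB = 1.64×10^6 Pa; maximum is in AC.
τ_max = T_AC·r/J = 5039·0.103/1.80×10^-4 = 2.894×10^6 Pa.

2.89 MPa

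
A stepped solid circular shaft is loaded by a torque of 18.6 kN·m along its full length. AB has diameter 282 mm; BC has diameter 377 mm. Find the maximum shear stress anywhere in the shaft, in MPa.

4.22 MPa

Under the same torque, τ_max = 16T/(πd³) is largest where d is smallest — segment AB (d = 282 mm).
τ_max = 16·18600/(π·(0.282)³) = 4.224×10^6 Pa.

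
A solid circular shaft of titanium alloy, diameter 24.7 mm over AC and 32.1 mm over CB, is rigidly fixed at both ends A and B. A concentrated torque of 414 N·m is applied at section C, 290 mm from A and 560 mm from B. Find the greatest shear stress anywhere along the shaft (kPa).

56500 kPa

Compatibility: T_A·a/J_AC = T_B·b/J_CB with T_A + T_B = T₀.
J_AC = 3.65×10^-8 m⁴, J_CB = 1.04×10^-7 m⁴, so T_A = T₀·(J_AC/a)/((J_AC/a)+(J_CB/b)) = 167.1 N·m, T_B = 246.9 N·m.
τ in each portion: τ_AC = 5.65×10^7 Pa, τ_CB = 3.80×10^7 Pa; maximum is in AC.
τ_max = T_AC·r/J = 167.1·0.0123/3.65×10^-8 = 5.648×10^7 Pa.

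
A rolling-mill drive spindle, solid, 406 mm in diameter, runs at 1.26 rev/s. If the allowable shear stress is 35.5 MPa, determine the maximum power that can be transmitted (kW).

3690 kW

J = πd⁴/32 = π(0.406)⁴/32 = 2.667×10^-3 m⁴.
T_max = τ_allow·J/r = 3.55×10^7 × 2.667×10^-3 / 0.203 = 466500 N·m.
ω = 2π·1.26 = 7.917 rad/s, so P_max = T_max·ω = 3.693×10^6 W.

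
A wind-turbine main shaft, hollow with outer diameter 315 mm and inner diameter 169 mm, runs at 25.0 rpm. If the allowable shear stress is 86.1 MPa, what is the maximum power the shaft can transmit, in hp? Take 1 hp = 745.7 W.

J = π(d_o⁴ − d_i⁴)/32 = π(0.315⁴ − 0.169⁴)/32 = 8.865×10^-4 m⁴.
T_max = τ_allow·J/r = 8.61×10^7 × 8.865×10^-4 / 0.158 = 484600 N·m.
ω = 2π·25.0/60 = 2.618 rad/s, so P_max = T_max·ω = 1.269×10^6 W.

1700 hp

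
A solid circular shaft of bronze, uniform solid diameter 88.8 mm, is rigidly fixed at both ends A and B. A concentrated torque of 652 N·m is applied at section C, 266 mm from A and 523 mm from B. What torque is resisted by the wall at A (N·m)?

432 N·m

With uniform GJ and both ends fixed, compatibility θ_AC = θ_CB gives T_A·a = T_B·b, together with T_A + T_B = T₀.
T_A = T₀·b/(a+b) = 652.0·523/789.0 = 432.2 N·m; T_B = 219.8 N·m.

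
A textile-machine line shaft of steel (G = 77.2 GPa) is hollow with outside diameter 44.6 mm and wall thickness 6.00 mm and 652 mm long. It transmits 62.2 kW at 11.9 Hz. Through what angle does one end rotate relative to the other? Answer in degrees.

ω = 2π·11.9 = 74.77 rad/s, so T = P/ω = 62.2×10³ / 74.77 = 831.9 N·m.
J = π(d_o⁴ − d_i⁴)/32 = π(0.0446⁴ − 0.0326⁴)/32 = 2.776×10^-7 m⁴.
θ = T·L/(G·J) = 831.9 × 0.652 / (77.2×10⁹ × 2.776×10^-7) = 0.02531 rad.

1.45°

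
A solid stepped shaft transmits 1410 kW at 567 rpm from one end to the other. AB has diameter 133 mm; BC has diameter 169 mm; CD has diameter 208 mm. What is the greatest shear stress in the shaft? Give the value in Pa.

ω = 2π·567/60 = 59.38 rad/s, so T = P/ω = 1410×10³ / 59.38 = 23750 N·m.
Under the same torque, τ_max = 16T/(πd³) is largest where d is smallest — segment AB (d = 133 mm).
τ_max = 16·23750/(π·(0.133)³) = 5.141×10^7 Pa.

5.14e7 Pa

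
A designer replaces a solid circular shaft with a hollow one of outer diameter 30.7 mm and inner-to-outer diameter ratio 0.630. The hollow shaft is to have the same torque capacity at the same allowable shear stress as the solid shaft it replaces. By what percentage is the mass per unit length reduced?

Equal τ_max and T ⇒ the solid shaft needs d_s³ = d_o³(1−k⁴), so d_s = 30.7·(1−0.630⁴)^(1/3) = 29.00 mm.
Area ratio A_h/A_s = d_o²(1−k²)/d_s² = (1−k²)/(1−k⁴)^(2/3) = 0.6761.
Mass saving = 1 − 0.6761 = 32.4 %.

32.4 %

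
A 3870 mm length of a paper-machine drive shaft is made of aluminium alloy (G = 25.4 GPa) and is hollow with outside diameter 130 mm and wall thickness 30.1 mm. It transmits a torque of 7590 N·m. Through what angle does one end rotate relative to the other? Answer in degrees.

2.58°

J = π(d_o⁴ − d_i⁴)/32 = π(0.130⁴ − 0.0698⁴)/32 = 2.571×10^-5 m⁴.
θ = T·L/(G·J) = 7590 × 3.87 / (25.4×10⁹ × 2.571×10^-5) = 0.04498 rad.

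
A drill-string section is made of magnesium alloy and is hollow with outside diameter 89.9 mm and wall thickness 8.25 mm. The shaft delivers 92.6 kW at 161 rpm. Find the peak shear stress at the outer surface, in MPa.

ω = 2π·161/60 = 16.86 rad/s, so T = P/ω = 92.6×10³ / 16.86 = 5492 N·m.
J = π(d_o⁴ − d_i⁴)/32 = π(0.0899⁴ − 0.0734⁴)/32 = 3.563×10^-6 m⁴.
τ_max = T·r/J = 5492 × 0.0450 / 3.563×10^-6 = 6.929×10^7 Pa.

69.3 MPa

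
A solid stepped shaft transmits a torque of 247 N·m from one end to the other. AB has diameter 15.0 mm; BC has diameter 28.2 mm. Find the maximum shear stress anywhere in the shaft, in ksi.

Under the same torque, τ_max = 16T/(πd³) is largest where d is smallest — segment AB (d = 15.0 mm).
τ_max = 16·247.0/(π·(0.0150)³) = 3.727×10^8 Pa.

54.1 ksi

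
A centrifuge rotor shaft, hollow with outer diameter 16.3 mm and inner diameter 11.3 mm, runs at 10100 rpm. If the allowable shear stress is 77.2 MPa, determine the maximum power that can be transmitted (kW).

J = π(d_o⁴ − d_i⁴)/32 = π(0.0163⁴ − 0.0113⁴)/32 = 5.330×10^-9 m⁴.
T_max = τ_allow·J/r = 7.72×10^7 × 5.330×10^-9 / 0.00815 = 50.48 N·m.
ω = 2π·10100/60 = 1058 rad/s, so P_max = T_max·ω = 5.340×10^4 W.

53.4 kW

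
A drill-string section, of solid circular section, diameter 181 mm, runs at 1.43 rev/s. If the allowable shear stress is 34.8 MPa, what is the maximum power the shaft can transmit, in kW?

J = πd⁴/32 = π(0.181)⁴/32 = 1.054×10^-4 m⁴.
T_max = τ_allow·J/r = 3.48×10^7 × 1.054×10^-4 / 0.0905 = 40520 N·m.
ω = 2π·1.43 = 8.985 rad/s, so P_max = T_max·ω = 3.640×10^5 W.

364 kW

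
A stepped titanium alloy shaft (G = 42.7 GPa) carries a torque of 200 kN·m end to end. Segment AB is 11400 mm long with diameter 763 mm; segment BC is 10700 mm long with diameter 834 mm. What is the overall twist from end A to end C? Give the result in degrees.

0.152°

J_AB = π(0.763)⁴/32 = 0.0333 m⁴; J_BC = π(0.834)⁴/32 = 0.0475 m⁴.
θ = (T/G)·Σ L_i/J_i = (200000/42.7×10⁹)·(11.4/0.0333 + 10.7/0.0475) = 2.660×10^-3 rad.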